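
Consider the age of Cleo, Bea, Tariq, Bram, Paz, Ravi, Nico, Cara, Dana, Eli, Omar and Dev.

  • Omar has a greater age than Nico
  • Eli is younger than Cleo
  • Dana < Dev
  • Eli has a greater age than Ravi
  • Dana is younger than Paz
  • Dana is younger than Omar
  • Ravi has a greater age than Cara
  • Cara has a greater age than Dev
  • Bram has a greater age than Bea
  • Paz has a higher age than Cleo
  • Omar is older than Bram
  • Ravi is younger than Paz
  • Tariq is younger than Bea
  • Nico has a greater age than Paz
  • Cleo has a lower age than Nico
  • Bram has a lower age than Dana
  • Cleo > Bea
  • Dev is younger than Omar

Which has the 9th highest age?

Dana

Piecing the relations together gives one ordering: Tariq < Bea < Bram < Dana < Dev < Cara < Ravi < Eli < Cleo < Paz < Nico < Omar.
The 9th largest is Dana.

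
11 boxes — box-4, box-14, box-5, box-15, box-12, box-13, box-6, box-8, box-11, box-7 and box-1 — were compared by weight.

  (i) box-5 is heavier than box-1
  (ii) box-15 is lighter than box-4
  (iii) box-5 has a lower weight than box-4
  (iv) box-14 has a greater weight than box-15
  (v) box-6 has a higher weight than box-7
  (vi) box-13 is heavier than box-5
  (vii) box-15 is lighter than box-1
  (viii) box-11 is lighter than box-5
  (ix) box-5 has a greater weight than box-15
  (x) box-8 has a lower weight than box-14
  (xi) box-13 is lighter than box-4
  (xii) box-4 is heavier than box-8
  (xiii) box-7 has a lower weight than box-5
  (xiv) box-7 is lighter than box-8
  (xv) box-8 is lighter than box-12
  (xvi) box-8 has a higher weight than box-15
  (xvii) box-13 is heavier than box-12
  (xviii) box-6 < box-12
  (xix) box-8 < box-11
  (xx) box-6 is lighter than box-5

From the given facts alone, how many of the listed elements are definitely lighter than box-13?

Directly below box-13: box-5, box-12.
One step further: box-15, box-7, box-8, box-11, box-1, box-6 (8 so far).
No other element is forced below box-13 by the given relations, so the count is 8.

8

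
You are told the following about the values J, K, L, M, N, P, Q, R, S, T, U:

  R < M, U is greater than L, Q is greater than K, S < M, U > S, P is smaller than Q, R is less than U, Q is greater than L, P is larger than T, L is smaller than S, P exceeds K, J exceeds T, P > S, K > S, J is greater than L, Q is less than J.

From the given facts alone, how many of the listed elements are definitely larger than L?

Directly above L: S, U, Q, J.
One step further: K, P, M (7 so far).
No other element is forced above L by the given relations, so the count is 7.

7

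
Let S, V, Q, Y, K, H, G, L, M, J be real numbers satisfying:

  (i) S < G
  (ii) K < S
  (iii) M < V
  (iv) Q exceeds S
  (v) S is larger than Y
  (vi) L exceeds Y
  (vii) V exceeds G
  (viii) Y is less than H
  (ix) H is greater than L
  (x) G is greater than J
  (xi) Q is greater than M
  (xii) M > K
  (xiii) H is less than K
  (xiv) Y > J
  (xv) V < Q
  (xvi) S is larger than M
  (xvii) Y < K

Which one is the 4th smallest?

The consecutive relations fix a unique order: J < Y < L < H < K < M < S < G < V < Q.
The 4th smallest is H.

H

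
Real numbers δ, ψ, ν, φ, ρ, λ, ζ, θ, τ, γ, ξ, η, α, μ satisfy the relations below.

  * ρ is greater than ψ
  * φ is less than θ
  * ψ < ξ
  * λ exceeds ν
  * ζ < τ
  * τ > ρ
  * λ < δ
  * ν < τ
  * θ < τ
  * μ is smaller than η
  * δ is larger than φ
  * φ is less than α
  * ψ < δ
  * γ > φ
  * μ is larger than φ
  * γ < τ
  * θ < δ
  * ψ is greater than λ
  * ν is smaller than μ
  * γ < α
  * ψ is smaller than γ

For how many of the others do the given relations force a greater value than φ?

From φ the given relations immediately reach θ, γ, α, μ, δ.
From those, η, τ — 7 in total.
Nothing else is reachable above φ; 7 in all.

7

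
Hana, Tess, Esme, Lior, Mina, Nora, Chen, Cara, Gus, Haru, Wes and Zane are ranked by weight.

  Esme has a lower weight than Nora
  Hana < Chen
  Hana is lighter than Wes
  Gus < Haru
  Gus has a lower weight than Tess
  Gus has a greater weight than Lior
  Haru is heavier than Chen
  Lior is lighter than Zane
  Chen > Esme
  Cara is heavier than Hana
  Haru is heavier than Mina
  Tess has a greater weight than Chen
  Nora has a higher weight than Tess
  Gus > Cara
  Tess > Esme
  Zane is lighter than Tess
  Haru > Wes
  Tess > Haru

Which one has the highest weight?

Nora

Chaining downward from Nora: directly below it, Esme, Tess; then Zane, Gus, Chen, Haru; then Lior, Hana, Mina, Cara, Wes.
That covers every other element, and nothing is given above Nora, so Nora is the highest weight.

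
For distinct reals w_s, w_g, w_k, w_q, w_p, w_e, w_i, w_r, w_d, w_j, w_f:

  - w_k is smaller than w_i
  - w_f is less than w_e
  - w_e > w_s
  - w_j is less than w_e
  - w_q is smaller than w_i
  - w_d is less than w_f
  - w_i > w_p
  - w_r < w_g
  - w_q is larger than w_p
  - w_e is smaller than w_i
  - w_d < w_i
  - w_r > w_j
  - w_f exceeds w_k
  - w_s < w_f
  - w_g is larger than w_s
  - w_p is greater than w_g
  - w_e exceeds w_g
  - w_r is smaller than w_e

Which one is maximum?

w_i

Chaining downward from w_i: directly below it, w_k, w_d, w_p, w_e, w_q; then w_s, w_j, w_r, w_g, w_f.
That covers every other element, and nothing is given above w_i, so w_i is the maximum.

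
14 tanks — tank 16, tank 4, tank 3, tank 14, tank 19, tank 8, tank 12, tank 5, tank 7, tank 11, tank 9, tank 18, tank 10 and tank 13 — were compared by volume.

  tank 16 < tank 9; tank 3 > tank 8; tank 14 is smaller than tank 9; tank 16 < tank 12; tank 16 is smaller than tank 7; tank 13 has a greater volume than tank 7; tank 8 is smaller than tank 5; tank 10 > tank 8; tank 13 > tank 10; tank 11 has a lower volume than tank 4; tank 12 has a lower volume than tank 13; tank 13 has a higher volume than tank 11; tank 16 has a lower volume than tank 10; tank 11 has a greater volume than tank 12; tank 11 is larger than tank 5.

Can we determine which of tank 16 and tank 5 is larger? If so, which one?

undetermined

Following every chain through tank 16: above tank 16 we get tank 7, tank 10, tank 12, tank 11, tank 13, tank 4, tank 9.
tank 5 is not reached, and no chain runs the other way from tank 5 to tank 16.
So the given relations leave the order of tank 16 and tank 5 undetermined.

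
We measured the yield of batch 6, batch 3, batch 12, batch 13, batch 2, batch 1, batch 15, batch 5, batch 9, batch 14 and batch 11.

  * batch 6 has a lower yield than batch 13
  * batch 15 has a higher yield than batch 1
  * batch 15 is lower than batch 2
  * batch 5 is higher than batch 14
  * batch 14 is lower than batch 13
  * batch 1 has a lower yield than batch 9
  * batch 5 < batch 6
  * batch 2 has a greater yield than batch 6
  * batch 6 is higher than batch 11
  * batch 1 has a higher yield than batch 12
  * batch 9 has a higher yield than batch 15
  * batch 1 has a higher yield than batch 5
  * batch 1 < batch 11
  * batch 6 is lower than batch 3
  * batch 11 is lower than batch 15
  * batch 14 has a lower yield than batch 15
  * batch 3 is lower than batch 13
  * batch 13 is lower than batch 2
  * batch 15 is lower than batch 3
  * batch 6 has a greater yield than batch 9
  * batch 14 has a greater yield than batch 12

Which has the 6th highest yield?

batch 15

Chaining the given pairs: batch 12 < batch 14 < batch 5 < batch 1 < batch 11 < batch 15 < batch 9 < batch 6 < batch 3 < batch 13 < batch 2.
Counting 6 from the largest end gives batch 15.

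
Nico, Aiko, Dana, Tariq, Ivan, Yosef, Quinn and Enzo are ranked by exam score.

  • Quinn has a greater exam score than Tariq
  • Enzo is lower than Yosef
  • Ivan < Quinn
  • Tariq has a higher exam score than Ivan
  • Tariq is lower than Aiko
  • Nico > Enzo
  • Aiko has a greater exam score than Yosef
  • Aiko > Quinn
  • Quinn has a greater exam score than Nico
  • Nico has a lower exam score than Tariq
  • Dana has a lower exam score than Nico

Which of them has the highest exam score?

Ivan is not greatest since Ivan < Tariq; Dana is not greatest since Dana < Nico; Enzo is not greatest since Enzo < Nico; Nico is not greatest since Nico < Tariq; Tariq is not greatest since Tariq < Quinn; Yosef is not greatest since Yosef < Aiko; Quinn is not greatest since Quinn < Aiko.
Only Aiko has nothing above it, so Aiko is the highest exam score.

Aiko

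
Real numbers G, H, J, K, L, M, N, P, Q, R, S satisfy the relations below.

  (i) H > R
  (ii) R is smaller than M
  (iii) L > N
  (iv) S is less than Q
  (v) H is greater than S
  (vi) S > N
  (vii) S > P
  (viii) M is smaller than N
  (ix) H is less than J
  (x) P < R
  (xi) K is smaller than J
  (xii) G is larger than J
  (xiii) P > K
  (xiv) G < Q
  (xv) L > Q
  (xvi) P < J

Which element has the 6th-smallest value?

Chaining the given pairs: K < P < R < M < N < S < H < J < G < Q < L.
The 6th smallest is S.

S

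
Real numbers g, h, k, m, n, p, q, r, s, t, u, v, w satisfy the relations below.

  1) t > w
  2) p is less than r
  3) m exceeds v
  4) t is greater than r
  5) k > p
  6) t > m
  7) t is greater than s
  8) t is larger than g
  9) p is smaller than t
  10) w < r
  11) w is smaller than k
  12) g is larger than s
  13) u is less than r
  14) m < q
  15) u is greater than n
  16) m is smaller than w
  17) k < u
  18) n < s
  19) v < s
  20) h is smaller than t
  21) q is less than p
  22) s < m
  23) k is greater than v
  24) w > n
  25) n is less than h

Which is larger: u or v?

Following the relations from v: v < s < m < q < p < k < u.
So v < u; u is the larger of the two.

u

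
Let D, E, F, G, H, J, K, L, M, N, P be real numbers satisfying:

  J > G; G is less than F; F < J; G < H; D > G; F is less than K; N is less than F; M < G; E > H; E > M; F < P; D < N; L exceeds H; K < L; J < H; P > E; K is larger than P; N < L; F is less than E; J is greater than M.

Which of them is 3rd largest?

P

Chaining the given pairs: M < G < D < N < F < J < H < E < P < K < L.
The 3rd largest is P.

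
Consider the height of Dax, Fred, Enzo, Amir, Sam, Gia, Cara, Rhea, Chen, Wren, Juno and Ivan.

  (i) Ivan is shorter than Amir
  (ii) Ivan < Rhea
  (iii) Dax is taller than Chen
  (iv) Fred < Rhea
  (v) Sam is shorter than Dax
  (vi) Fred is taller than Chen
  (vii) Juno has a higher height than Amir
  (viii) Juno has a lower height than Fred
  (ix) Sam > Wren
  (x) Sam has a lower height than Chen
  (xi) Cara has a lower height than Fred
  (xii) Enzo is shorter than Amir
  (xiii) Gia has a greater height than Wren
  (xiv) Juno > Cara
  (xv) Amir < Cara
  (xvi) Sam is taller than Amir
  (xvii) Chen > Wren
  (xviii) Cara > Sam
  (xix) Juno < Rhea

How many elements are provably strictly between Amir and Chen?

1

Chaining upward from Amir reaches: Sam, Cara, Juno, Fred, Rhea, Dax.
Chaining downward from Chen reaches: Enzo, Wren, Ivan, Sam.
Strictly between Amir and Chen are those in both lists: Sam — 1 element.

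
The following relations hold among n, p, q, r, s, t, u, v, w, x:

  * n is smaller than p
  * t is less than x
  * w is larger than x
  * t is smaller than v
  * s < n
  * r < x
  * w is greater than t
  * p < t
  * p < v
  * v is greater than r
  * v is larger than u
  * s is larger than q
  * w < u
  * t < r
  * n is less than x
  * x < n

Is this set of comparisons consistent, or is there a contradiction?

inconsistent

Chaining the given relations yields n < p < t < r < x, so n < x. But one relation states x < n. These cannot both hold.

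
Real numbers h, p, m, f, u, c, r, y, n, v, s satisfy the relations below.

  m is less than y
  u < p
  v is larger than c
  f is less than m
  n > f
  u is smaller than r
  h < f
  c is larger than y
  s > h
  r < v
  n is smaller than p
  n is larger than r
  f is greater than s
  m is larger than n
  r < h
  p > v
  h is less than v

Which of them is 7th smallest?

m

The consecutive relations fix a unique order: u < r < h < s < f < n < m < y < c < v < p.
The 7th smallest is m.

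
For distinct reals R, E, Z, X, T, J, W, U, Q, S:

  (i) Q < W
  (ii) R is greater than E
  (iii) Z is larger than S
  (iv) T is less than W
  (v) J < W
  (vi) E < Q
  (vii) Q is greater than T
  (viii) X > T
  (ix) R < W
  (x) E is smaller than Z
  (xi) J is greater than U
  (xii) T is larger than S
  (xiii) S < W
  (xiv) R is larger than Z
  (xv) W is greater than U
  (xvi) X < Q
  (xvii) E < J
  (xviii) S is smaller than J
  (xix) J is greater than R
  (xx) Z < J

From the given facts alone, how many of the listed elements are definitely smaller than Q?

The elements the relations force below Q are S, T, E, X — no chain reaches any other.
That is 4.

4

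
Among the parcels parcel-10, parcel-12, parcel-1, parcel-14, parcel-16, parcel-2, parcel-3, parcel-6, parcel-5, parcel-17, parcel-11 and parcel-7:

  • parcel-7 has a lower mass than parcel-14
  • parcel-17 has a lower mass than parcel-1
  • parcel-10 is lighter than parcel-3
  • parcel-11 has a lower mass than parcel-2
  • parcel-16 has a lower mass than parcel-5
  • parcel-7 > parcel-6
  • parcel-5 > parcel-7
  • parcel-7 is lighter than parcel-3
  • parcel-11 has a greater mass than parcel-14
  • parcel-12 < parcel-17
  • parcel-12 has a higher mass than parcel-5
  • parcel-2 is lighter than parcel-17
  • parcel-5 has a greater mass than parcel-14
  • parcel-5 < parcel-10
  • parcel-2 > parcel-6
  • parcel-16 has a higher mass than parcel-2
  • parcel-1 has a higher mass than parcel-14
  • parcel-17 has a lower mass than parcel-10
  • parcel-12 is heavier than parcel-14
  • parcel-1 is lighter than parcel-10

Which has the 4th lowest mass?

parcel-11

Piecing the relations together gives one ordering: parcel-6 < parcel-7 < parcel-14 < parcel-11 < parcel-2 < parcel-16 < parcel-5 < parcel-12 < parcel-17 < parcel-1 < parcel-10 < parcel-3.
The 4th smallest is parcel-11.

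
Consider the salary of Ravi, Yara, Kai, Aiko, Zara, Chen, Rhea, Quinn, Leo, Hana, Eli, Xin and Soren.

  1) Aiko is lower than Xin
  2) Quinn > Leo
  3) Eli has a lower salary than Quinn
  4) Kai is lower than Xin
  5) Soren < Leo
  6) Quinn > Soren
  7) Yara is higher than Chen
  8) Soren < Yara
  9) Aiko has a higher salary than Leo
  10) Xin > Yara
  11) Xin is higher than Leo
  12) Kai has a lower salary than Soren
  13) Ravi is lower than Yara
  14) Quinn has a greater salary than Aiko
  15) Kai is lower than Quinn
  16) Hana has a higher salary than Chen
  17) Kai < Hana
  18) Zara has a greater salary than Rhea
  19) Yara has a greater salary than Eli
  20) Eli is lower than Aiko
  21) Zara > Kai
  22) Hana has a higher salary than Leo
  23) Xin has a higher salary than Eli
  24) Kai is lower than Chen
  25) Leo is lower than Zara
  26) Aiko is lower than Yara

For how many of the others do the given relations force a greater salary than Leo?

From Leo the given relations immediately reach Aiko, Quinn, Zara, Hana, Xin.
From those, Yara — 6 in total.
No other element is forced above Leo by the given relations, so the count is 6.

6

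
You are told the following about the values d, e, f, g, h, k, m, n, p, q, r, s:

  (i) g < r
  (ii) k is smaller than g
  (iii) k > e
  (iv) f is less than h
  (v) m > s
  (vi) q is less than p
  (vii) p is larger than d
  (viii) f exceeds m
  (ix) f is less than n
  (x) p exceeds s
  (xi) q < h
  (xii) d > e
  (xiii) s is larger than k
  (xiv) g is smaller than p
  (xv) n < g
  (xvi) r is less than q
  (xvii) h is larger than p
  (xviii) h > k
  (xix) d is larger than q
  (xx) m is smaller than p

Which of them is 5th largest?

r

Piecing the relations together gives one ordering: e < k < s < m < f < n < g < r < q < d < p < h.
Counting 5 from the largest end gives r.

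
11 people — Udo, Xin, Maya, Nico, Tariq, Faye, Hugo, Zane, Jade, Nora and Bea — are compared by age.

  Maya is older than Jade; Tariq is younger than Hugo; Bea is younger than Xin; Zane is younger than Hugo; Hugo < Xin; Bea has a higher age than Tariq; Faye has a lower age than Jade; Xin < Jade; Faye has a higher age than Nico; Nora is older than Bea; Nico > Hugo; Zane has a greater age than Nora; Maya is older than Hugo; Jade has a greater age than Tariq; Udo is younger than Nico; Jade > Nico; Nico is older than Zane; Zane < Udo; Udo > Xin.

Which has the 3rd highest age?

Faye

Piecing the relations together gives one ordering: Tariq < Bea < Nora < Zane < Hugo < Xin < Udo < Nico < Faye < Jade < Maya.
Counting 3 from the largest end gives Faye.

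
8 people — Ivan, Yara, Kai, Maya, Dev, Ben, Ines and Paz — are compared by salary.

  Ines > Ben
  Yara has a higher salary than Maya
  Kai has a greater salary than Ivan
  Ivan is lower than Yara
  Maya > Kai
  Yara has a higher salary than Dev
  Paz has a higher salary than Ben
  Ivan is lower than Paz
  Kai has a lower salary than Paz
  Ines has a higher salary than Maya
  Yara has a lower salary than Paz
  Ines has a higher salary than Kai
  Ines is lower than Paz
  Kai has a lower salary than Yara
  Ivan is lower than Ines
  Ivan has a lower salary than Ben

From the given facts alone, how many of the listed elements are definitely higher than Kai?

4

Directly above Kai: Maya, Yara, Ines, Paz.
No other element is forced above Kai by the given relations, so the count is 4.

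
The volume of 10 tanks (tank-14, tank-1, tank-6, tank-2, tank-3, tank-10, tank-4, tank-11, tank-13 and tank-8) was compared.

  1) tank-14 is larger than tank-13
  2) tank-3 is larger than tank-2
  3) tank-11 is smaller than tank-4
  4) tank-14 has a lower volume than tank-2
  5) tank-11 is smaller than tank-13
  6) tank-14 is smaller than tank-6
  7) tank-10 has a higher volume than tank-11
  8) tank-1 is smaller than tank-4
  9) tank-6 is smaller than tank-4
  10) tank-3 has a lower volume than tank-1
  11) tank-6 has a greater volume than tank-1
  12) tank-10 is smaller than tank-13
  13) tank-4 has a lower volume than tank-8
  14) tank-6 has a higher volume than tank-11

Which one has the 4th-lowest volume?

Piecing the relations together gives one ordering: tank-11 < tank-10 < tank-13 < tank-14 < tank-2 < tank-3 < tank-1 < tank-6 < tank-4 < tank-8.
The 4th smallest is tank-14.

tank-14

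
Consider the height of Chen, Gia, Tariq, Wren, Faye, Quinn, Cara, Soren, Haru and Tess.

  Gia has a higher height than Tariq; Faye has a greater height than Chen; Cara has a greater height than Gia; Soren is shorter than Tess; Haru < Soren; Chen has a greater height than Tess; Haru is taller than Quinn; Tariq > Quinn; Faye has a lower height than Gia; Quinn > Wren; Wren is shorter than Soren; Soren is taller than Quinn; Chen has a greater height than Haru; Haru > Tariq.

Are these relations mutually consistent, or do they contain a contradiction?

consistent

The single ordering Wren < Quinn < Tariq < Haru < Soren < Tess < Chen < Faye < Gia < Cara satisfies every listed relation, so no contradiction arises.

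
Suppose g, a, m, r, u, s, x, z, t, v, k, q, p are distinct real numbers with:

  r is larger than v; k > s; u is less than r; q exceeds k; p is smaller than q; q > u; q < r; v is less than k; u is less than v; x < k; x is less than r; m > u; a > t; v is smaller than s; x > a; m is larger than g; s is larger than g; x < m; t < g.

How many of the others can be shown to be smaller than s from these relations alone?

4

From s the given relations immediately reach v, g.
From those, t, u — 4 in total.
Nothing else is reachable below s; 4 in all.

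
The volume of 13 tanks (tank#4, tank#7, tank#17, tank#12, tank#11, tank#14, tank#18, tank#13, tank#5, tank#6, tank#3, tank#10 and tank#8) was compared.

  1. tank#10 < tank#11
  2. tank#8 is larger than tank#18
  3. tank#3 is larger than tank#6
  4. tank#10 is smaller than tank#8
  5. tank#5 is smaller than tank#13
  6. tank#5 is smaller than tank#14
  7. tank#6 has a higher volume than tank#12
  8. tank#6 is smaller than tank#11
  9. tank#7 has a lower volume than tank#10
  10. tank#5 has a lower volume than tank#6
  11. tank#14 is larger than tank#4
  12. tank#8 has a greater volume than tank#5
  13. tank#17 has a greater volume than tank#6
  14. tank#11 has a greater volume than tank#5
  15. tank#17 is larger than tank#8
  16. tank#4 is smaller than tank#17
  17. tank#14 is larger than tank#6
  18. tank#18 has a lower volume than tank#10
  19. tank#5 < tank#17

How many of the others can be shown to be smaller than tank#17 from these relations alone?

From tank#17 the given relations immediately reach tank#5, tank#4, tank#6, tank#8.
From those, tank#12, tank#18, tank#10 — 7 in total.
From those, tank#7 — 8 in total.
No other element is forced below tank#17 by the given relations, so the count is 8.

8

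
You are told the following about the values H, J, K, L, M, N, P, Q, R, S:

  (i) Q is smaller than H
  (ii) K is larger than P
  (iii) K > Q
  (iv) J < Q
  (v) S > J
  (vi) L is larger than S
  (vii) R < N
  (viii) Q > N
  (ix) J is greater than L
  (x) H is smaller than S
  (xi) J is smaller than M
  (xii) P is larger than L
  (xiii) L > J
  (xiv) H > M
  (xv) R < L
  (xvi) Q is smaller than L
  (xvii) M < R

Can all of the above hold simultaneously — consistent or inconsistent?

inconsistent

We have L < J stated directly, yet also J < M < R < N < Q < H < S < L by chaining the others — so J < L. Contradiction.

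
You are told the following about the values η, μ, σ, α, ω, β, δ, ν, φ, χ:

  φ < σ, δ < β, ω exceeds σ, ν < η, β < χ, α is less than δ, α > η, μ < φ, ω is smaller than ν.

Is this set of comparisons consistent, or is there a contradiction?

The single ordering μ < φ < σ < ω < ν < η < α < δ < β < χ satisfies every listed relation, so no contradiction arises.

consistent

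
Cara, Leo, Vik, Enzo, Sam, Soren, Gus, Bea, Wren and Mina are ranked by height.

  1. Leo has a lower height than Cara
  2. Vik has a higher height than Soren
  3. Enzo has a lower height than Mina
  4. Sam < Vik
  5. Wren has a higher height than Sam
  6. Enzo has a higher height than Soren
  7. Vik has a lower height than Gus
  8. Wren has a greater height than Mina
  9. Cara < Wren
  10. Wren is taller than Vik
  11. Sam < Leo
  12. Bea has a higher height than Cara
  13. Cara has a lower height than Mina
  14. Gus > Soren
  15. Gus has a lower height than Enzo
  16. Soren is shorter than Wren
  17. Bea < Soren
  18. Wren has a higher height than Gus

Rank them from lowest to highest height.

The consecutive links are each given: Sam < Leo; Leo < Cara; Cara < Bea; Bea < Soren; Soren < Vik; Vik < Gus; Gus < Enzo; Enzo < Mina; Mina < Wren.

Sam < Leo < Cara < Bea < Soren < Vik < Gus < Enzo < Mina < Wren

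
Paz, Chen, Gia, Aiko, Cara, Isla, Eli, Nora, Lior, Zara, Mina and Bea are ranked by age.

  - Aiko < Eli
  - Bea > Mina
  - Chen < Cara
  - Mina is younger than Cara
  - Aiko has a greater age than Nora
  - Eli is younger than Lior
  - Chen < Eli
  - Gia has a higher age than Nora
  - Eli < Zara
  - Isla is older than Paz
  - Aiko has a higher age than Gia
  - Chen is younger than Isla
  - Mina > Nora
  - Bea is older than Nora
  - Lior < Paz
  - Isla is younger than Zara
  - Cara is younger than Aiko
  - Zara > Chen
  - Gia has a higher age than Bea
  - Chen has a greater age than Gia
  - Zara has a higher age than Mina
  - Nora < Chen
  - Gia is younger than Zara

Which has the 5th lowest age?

Chen

Piecing the relations together gives one ordering: Nora < Mina < Bea < Gia < Chen < Cara < Aiko < Eli < Lior < Paz < Isla < Zara.
Counting 5 from the smallest end gives Chen.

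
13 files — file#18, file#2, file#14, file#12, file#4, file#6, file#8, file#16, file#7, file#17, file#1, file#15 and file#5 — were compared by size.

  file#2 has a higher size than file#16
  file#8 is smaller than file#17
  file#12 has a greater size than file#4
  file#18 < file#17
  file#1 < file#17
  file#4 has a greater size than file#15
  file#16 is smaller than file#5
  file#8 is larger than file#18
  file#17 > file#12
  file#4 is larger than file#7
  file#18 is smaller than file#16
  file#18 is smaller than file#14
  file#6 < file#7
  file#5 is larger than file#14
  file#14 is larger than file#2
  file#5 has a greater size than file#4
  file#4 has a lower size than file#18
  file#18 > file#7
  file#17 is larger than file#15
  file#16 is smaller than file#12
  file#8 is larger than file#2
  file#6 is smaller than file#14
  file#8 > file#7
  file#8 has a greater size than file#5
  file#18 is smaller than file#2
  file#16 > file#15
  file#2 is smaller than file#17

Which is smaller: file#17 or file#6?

file#6

file#6 < file#7 < file#4 < file#18 < file#16 < file#2 < file#14 < file#5 < file#8 < file#17, by transitivity through file#7, file#4, file#18, file#16, file#2, file#14, file#5, file#8.
So file#6 < file#17; file#6 is the smaller of the two.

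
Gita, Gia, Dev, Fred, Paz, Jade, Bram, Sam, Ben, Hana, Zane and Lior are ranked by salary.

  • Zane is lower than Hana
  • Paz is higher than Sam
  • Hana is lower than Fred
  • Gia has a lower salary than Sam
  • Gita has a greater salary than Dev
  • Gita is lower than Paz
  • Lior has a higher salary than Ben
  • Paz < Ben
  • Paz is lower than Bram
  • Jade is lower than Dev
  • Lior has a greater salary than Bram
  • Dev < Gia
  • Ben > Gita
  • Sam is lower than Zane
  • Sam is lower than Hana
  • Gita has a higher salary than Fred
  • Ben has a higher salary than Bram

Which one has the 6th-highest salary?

Piecing the relations together gives one ordering: Jade < Dev < Gia < Sam < Zane < Hana < Fred < Gita < Paz < Bram < Ben < Lior.
The 6th largest is Fred.

Fred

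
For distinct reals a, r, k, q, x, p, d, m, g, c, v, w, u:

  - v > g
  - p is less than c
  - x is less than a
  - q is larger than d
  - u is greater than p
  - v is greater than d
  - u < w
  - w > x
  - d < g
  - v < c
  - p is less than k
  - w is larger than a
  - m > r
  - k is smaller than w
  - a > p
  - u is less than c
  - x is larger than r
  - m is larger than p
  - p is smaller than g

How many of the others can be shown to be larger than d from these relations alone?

4

The elements the relations force above d are g, v, q, c — no chain reaches any other.
That is 4.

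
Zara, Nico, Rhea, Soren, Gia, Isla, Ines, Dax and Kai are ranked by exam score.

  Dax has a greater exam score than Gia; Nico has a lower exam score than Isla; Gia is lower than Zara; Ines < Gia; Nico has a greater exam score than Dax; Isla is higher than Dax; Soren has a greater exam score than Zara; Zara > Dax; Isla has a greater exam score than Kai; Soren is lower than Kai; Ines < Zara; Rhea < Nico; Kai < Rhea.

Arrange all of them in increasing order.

Nothing is placed below Ines, so it is least; from there Ines < Gia; Gia < Dax; Dax < Zara; Zara < Soren; Soren < Kai; Kai < Rhea; Rhea < Nico; Nico < Isla, each given directly.

Ines < Gia < Dax < Zara < Soren < Kai < Rhea < Nico < Isla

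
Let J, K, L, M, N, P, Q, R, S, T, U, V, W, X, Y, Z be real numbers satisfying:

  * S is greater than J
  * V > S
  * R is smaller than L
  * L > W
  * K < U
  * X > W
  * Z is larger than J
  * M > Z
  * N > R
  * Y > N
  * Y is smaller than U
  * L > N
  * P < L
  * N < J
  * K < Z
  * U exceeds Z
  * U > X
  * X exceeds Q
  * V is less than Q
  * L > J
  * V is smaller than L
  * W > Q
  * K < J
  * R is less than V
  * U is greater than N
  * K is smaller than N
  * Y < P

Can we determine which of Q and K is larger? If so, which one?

Q

K < N and N < J give K < J.
Then J < S extends the chain to S.
With S < V: K < N < J < S < V.
Then V < Q extends the chain to Q.
So Q is larger.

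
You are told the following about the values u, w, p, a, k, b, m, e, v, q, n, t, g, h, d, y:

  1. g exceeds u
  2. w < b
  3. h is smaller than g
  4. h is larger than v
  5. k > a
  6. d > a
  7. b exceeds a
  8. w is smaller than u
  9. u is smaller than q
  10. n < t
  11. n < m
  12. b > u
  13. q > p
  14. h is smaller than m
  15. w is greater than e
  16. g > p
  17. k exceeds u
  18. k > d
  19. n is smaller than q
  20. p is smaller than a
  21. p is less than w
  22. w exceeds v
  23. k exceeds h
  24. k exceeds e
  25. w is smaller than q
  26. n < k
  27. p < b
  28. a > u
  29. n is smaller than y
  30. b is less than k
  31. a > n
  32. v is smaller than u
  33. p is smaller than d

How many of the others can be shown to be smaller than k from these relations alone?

10

From k the given relations immediately reach n, e, h, u, a, d, b.
From those, v, p, w — 10 in total.
Nothing else is reachable below k; 10 in all.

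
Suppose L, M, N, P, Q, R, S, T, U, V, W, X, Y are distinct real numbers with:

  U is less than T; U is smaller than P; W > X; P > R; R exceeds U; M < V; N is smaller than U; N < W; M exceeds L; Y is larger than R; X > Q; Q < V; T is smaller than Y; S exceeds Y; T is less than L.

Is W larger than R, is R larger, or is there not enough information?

Following every chain through R: above R we get Y, S, P; below R we get N, U.
W is not reached, and no chain runs the other way from W to R.
So the given relations leave the order of R and W undetermined.

undetermined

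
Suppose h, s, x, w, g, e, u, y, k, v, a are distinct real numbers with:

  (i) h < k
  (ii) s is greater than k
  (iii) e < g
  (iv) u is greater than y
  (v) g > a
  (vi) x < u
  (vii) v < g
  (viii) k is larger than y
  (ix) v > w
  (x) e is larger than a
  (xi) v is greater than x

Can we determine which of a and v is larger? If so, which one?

Following every chain through a: above a we get e, g.
v is not reached, and no chain runs the other way from v to a.
So the given relations leave the order of a and v undetermined.

undetermined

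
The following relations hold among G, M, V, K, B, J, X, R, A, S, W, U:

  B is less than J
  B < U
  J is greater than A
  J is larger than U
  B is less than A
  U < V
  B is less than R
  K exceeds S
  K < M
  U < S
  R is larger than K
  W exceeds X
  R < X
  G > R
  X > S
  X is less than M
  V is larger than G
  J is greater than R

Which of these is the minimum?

B

Chaining upward from B: directly above it, U, A, R, J; then S, G, X, V; then K, W, M.
That covers every other element, and nothing is given below B, so B is the minimum.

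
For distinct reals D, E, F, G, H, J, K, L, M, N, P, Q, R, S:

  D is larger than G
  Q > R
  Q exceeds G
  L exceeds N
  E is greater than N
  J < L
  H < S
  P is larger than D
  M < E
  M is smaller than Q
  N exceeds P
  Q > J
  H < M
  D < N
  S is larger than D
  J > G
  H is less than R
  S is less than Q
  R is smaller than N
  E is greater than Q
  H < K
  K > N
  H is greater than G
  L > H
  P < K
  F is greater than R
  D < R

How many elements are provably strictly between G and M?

1

Chaining upward from G reaches: J, D, H, P, R, F, N, S, Q, K, L, E.
Chaining downward from M reaches: H.
Strictly between G and M are those in both lists: H — 1 element.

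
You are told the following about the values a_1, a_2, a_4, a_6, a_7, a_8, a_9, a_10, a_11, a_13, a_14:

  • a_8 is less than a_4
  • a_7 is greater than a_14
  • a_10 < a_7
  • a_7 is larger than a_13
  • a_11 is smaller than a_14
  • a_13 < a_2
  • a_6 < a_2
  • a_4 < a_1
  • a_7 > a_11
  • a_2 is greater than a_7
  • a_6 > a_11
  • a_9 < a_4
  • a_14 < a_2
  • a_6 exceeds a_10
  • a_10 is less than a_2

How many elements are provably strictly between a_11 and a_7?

The relations place a_11 below a_7. An element lies strictly between them when it is forced above a_11 and also forced below a_7.
Above a_11: {a_14, a_6, a_2}. Below a_7: {a_10, a_14, a_13}.
Intersection: {a_14} — 1.

1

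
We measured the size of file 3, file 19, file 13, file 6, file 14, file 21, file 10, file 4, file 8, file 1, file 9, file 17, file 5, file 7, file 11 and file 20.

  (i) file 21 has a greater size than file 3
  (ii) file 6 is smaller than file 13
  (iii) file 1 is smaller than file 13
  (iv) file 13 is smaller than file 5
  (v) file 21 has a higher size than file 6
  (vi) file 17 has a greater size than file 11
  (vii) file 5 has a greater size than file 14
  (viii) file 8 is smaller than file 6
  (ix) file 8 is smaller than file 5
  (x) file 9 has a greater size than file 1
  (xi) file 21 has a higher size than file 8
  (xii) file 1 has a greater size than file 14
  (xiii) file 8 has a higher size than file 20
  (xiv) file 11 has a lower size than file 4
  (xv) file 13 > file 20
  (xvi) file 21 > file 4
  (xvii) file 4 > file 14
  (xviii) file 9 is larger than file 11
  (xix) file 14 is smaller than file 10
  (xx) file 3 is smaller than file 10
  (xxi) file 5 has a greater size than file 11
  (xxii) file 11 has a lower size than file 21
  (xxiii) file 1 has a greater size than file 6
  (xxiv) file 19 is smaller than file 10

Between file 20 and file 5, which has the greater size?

file 20 < file 8 and file 8 < file 6 give file 20 < file 6.
With file 6 < file 1: file 20 < file 8 < file 6 < file 1.
With file 1 < file 13: file 20 < file 8 < file 6 < file 1 < file 13.
With file 13 < file 5: file 20 < file 8 < file 6 < file 1 < file 13 < file 5.
So file 20 < file 5; file 5 is the larger of the two.

file 5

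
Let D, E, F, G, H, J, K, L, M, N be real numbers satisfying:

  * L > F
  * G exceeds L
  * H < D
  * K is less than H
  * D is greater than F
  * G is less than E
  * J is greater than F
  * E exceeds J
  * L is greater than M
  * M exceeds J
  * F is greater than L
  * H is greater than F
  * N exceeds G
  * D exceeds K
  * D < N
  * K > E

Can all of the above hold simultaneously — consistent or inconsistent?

inconsistent

Chaining the given relations yields F < J < M < L, so F < L. But one relation states L < F. These cannot both hold.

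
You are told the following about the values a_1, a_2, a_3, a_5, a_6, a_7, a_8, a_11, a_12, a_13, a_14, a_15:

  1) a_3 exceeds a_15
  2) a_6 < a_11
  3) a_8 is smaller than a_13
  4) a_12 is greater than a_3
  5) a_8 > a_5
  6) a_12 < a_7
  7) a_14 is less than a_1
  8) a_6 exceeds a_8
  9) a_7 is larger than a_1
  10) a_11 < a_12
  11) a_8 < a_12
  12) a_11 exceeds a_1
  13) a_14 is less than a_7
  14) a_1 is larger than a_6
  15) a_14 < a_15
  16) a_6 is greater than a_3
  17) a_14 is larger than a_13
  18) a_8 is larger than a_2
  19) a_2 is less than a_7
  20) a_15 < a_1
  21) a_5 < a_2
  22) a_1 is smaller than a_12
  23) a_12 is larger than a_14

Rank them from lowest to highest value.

The consecutive links are each given: a_5 < a_2; a_2 < a_8; a_8 < a_13; a_13 < a_14; a_14 < a_15; a_15 < a_3; a_3 < a_6; a_6 < a_1; a_1 < a_11; a_11 < a_12; a_12 < a_7.

a_5 < a_2 < a_8 < a_13 < a_14 < a_15 < a_3 < a_6 < a_1 < a_11 < a_12 < a_7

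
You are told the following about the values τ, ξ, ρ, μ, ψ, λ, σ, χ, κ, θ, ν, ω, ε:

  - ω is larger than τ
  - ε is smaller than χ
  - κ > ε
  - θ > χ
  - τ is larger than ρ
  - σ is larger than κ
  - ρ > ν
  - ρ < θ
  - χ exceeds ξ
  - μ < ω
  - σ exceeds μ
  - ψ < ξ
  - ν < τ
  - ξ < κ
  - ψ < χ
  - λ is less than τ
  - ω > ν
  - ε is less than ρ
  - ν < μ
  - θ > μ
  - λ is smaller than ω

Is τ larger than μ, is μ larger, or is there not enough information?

undetermined

Following every chain through μ: above μ we get θ, ω, σ; below μ we get ν.
τ is not reached, and no chain runs the other way from τ to μ.
So the given relations leave the order of μ and τ undetermined.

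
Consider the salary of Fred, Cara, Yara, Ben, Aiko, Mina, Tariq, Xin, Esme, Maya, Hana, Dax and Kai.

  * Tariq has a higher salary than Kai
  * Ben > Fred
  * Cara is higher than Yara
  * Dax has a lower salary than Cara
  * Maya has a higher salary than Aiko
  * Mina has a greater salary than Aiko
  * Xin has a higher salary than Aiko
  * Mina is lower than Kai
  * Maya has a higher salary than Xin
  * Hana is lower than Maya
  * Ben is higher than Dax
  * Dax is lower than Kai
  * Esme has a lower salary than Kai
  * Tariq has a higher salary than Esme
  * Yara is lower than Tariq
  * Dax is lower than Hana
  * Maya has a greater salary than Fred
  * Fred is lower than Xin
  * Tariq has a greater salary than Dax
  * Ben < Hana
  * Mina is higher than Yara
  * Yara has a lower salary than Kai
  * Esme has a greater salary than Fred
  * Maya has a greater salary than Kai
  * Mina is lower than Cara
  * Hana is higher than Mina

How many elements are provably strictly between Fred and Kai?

1

The relations place Fred below Kai. An element lies strictly between them when it is forced above Fred and also forced below Kai.
Above Fred: {Esme, Ben, Hana, Xin, Maya, Tariq}. Below Kai: {Aiko, Yara, Mina, Dax, Esme}.
Intersection: {Esme} — 1.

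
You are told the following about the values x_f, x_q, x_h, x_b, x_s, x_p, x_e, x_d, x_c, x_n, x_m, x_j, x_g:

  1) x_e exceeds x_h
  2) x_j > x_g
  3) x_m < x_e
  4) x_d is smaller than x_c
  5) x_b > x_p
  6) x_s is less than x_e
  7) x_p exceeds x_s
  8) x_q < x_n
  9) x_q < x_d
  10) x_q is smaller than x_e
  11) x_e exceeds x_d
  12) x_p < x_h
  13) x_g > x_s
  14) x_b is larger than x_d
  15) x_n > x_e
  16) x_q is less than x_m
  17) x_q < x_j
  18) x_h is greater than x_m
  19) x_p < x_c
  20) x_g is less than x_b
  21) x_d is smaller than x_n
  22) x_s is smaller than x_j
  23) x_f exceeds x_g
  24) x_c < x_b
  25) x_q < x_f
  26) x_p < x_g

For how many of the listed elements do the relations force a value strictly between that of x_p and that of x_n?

Chaining upward from x_p reaches: x_g, x_h, x_f, x_e, x_c, x_j, x_b.
Chaining downward from x_n reaches: x_q, x_m, x_s, x_d, x_h, x_e.
Strictly between x_p and x_n are those in both lists: x_h, x_e — 2 elements.

2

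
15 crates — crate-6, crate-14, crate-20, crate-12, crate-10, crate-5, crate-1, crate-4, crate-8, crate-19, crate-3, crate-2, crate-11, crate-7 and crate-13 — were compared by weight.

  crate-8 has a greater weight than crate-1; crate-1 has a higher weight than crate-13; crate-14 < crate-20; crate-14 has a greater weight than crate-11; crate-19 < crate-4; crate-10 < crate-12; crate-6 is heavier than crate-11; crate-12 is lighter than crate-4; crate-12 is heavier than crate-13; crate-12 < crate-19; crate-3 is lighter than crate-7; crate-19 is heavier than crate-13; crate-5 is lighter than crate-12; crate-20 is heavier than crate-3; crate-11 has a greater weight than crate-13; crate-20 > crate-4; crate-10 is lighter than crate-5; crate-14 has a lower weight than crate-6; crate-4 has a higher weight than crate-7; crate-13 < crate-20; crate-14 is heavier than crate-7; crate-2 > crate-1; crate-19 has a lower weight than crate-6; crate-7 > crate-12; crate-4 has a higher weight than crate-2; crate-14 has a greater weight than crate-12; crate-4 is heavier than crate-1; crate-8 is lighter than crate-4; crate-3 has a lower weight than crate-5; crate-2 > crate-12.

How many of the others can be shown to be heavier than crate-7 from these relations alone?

4

Directly above crate-7: crate-14, crate-4.
One step further: crate-6, crate-20 (4 so far).
Nothing else is reachable above crate-7; 4 in all.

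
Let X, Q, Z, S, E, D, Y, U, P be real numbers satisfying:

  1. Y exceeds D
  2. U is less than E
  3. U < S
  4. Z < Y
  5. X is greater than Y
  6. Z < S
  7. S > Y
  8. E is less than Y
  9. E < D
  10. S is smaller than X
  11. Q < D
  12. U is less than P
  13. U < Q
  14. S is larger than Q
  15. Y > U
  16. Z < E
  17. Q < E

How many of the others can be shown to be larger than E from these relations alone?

From E the given relations immediately reach D, Y.
From those, S, X — 4 in total.
Nothing else is reachable above E; 4 in all.

4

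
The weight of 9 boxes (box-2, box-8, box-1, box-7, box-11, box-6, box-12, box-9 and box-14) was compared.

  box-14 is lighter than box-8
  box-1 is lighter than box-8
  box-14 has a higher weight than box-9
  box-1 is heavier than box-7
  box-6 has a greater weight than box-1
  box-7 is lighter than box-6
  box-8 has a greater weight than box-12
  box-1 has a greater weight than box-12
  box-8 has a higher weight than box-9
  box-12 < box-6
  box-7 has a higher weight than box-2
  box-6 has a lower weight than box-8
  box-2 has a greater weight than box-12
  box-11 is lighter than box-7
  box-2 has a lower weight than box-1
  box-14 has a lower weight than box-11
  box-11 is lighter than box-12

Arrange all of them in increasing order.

Nothing is placed below box-9, so it is least; from there box-9 < box-14; box-14 < box-11; box-11 < box-12; box-12 < box-2; box-2 < box-7; box-7 < box-1; box-1 < box-6; box-6 < box-8, each given directly.

box-9 < box-14 < box-11 < box-12 < box-2 < box-7 < box-1 < box-6 < box-8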